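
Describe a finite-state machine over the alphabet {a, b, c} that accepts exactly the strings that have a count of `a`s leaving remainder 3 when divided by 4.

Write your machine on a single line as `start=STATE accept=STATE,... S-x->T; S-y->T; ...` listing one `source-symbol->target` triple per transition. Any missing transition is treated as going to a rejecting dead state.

start=s0; accept=s3; s0-a->s1; s0-b->s0; s0-c->s0; s1-a->s2; s1-b->s1; s1-c->s1; s2-a->s3; s2-b->s2; s2-c->s2; s3-a->s0; s3-b->s3; s3-c->s3

Keep the running count of `a`s modulo 4: each `a` advances along the cycle s0 → s1 → s2 → s3 → s0 while other symbols loop. Accept at s3.
With 4 states:
        a   b   c  
>  s0   s1  s0  s0 
   s1   s2  s1  s1 
   s2   s3  s2  s2 
 * s3   s0  s3  s3 
(> = start, * = accepting)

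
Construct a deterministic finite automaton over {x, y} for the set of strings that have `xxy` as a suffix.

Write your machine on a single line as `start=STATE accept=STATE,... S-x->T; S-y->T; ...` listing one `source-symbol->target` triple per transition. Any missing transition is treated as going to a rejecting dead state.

Let each state record the length of the longest suffix of the input read so far that is also a prefix of `xxy`. q1 means the last symbol is `x`; q2 means the last 2 symbols are `xx`; q3 means the last 3 symbols are `xxy`. Accept only at q3, where the string currently ends in `xxy`.
4 states suffice.
        x   y  
>  q0   q1  q0 
   q1   q2  q0 
   q2   q2  q3 
 * q3   q1  q0 
(> = start, * = accepting)

start=q0; accept=q3; q0-x->q1; q0-y->q0; q1-x->q2; q1-y->q0; q2-x->q2; q2-y->q3; q3-x->q1; q3-y->q0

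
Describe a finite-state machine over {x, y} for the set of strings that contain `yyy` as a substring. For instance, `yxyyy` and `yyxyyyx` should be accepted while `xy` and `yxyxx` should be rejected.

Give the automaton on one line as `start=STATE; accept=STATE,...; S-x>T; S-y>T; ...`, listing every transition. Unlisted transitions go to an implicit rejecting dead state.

start=S0; accept=S3; S0-x>S0; S0-y>S1; S1-x>S0; S1-y>S2; S2-x>S0; S2-y>S3; S3-x>S3; S3-y>S3

States S0..S2 record the length of the longest prefix of `yyy` that matches the current input suffix. Reaching S3 means `yyy` has been seen, and we stay there forever. Accept from S3.
With 4 states:
        x   y  
>  S0   S0  S1 
   S1   S0  S2 
   S2   S0  S3 
 * S3   S3  S3 
(> = start, * = accepting)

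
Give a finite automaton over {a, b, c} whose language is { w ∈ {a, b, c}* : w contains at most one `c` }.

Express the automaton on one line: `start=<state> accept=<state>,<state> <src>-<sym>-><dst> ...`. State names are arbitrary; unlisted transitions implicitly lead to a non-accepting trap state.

start=q0 accept=q0,q1 q0-a->q0 q0-b->q0 q0-c->q1 q1-a->q1 q1-b->q1 q1-c->q2 q2-a->q2 q2-b->q2 q2-c->q2

Only the number of `c`s matters, and only up to 2. Make a chain q0 → q1 → q2 advanced by each `c` (with q2 absorbing); every other symbol self-loops. The accepting set is {q0, q1}.
With 3 states:
        a   b   c  
>* q0   q0  q0  q1 
 * q1   q1  q1  q2 
   q2   q2  q2  q2 
(> = start, * = accepting)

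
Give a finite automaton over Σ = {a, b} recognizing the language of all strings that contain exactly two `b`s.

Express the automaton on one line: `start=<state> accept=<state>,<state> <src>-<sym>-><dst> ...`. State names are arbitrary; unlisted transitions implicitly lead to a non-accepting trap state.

Only the number of `b`s matters, and only up to 3. Make a chain q0 → q1 → q2 → q3 advanced by each `b` (with q3 absorbing); every other symbol self-loops. The accepting set is {q2}.
A 4-state machine:
        a   b  
>  q0   q0  q1 
   q1   q1  q2 
 * q2   q2  q3 
   q3   q3  q3 
(> = start, * = accepting)

start=q0 accept=q2 q0-a->q0 q0-b->q1 q1-a->q1 q1-b->q2 q2-a->q2 q2-b->q3 q3-a->q3 q3-b->q3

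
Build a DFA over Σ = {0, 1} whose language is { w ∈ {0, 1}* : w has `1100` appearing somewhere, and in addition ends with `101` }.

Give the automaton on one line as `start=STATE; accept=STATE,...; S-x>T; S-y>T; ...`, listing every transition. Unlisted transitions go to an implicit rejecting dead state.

start=s0; accept=s7; s0-0>s0; s0-1>s1; s1-0>s0; s1-1>s2; s2-0>s3; s2-1>s2; s3-0>s4; s3-1>s1; s4-0>s4; s4-1>s5; s5-0>s6; s5-1>s5; s6-0>s4; s6-1>s7; s7-0>s6; s7-1>s5

Run two small machines in parallel and take their product. One (5 states) tracks whether and how much of `1100` has been seen; the other (4 states) tracks how much of the suffix `101` has currently been matched. Each combined state is a pair, one component from each; accept when both components accept. After merging equivalent states the machine shrinks.
8 states suffice.
        0   1  
>  s0   s0  s1 
   s1   s0  s2 
   s2   s3  s2 
   s3   s4  s1 
   s4   s4  s5 
   s5   s6  s5 
   s6   s4  s7 
 * s7   s6  s5 
(> = start, * = accepting)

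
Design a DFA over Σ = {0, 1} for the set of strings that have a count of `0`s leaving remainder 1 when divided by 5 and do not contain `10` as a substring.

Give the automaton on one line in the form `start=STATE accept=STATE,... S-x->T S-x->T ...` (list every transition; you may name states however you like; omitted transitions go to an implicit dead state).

Run two small machines in parallel and take their product. One (5 states) tracks the count of `0`s modulo 5; the other (3 states) tracks partial matches of the forbidden pattern `10`. Each combined state is a pair, one component from each; accept when both components accept.
With 15 states:
          0    1  
>  s0     s1   s2 
 * s1     s3   s4 
   s2     s5   s2 
   s3     s6   s7 
 * s4     s8   s4 
   s5     s8   s5 
   s6     s9  s10 
   s7    s11   s7 
   s8    s11   s8 
   s9     s0  s12 
   s10   s13  s10 
   s11   s13  s11 
   s12   s14  s12 
   s13   s14  s13 
   s14    s5  s14 
(> = start, * = accepting)

start=s0 accept=s1,s4 s0-0->s1 s0-1->s2 s1-0->s3 s1-1->s4 s2-0->s5 s2-1->s2 s3-0->s6 s3-1->s7 s4-0->s8 s4-1->s4 s5-0->s8 s5-1->s5 s6-0->s9 s6-1->s10 s7-0->s11 s7-1->s7 s8-0->s11 s8-1->s8 s9-0->s0 s9-1->s12 s10-0->s13 s10-1->s10 s11-0->s13 s11-1->s11 s12-0->s14 s12-1->s12 s13-0->s14 s13-1->s13 s14-0->s5 s14-1->s14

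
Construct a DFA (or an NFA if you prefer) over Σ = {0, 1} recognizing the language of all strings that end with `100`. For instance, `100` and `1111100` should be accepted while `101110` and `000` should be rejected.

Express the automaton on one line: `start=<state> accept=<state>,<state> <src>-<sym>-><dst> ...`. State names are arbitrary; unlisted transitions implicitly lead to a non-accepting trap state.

Let each state record the length of the longest suffix of the input read so far that is also a prefix of `100`. B means the last symbol is `1`; C means the last 2 symbols are `10`; D means the last 3 symbols are `100`. Accept only at D, where the string currently ends in `100`.
With 4 states:
       0  1 
>  A   A  B 
   B   C  B 
   C   D  B 
 * D   A  B 
(> = start, * = accepting)

start=A accept=D A-0->A A-1->B B-0->C B-1->B C-0->D C-1->B D-0->A D-1->B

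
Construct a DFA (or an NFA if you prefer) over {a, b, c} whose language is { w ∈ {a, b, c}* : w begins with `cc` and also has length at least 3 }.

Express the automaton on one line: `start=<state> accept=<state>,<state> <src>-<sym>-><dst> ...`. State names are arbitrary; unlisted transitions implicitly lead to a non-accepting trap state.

start=S0 accept=S4 S0-a->S1 S0-b->S1 S0-c->S2 S1-a->S1 S1-b->S1 S1-c->S1 S2-a->S1 S2-b->S1 S2-c->S3 S3-a->S4 S3-b->S4 S3-c->S4 S4-a->S4 S4-b->S4 S4-c->S4

Run two small machines in parallel and take their product. The first has 4 states tracking whether the input so far still matches the prefix `cc`; the second has 5 states tracking the input length, saturating at 4. A product state is a pair (one from each), accepting exactly when both do. After merging equivalent states the machine shrinks.
A 5-state machine:
        a   b   c  
>  S0   S1  S1  S2 
   S1   S1  S1  S1 
   S2   S1  S1  S3 
   S3   S4  S4  S4 
 * S4   S4  S4  S4 
(> = start, * = accepting)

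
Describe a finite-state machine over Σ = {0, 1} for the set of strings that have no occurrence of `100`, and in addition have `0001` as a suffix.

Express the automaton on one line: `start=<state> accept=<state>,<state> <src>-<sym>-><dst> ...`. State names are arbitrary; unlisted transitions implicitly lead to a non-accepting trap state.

Run two small machines in parallel and take their product. One (4 states) tracks partial matches of the forbidden pattern `100`; the other (5 states) tracks how much of the suffix `0001` has currently been matched. Each combined state is a pair, one component from each; accept when both components accept. After merging equivalent states the machine shrinks.
With 6 states:
        0   1  
>  q0   q1  q2 
   q1   q3  q2 
   q2   q2  q2 
   q3   q4  q2 
   q4   q4  q5 
 * q5   q2  q2 
(> = start, * = accepting)

start=q0 accept=q5 q0-0->q1 q0-1->q2 q1-0->q3 q1-1->q2 q2-0->q2 q2-1->q2 q3-0->q4 q3-1->q2 q4-0->q4 q4-1->q5 q5-0->q2 q5-1->q2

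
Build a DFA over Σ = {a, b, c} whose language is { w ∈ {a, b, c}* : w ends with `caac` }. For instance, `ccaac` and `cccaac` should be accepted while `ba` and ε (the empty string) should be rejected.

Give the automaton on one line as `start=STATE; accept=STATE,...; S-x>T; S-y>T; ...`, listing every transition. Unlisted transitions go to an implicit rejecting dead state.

start=s0; accept=s4; s0-a>s0; s0-b>s0; s0-c>s1; s1-a>s2; s1-b>s0; s1-c>s1; s2-a>s3; s2-b>s0; s2-c>s1; s3-a>s0; s3-b>s0; s3-c>s4; s4-a>s2; s4-b>s0; s4-c>s1

Remember how much of `caac` the current input suffix matches. State s0 means no match yet; s1 means the last symbol is `c`; s2 means the last 2 symbols are `ca`; s3 means the last 3 symbols are `caa`; s4 means the last 4 symbols are `caac`. Only s4 accepts. On a mismatch, fall back to the longest proper suffix that is still a prefix of `caac`.
        a   b   c  
>  s0   s0  s0  s1 
   s1   s2  s0  s1 
   s2   s3  s0  s1 
   s3   s0  s0  s4 
 * s4   s2  s0  s1 
(> = start, * = accepting)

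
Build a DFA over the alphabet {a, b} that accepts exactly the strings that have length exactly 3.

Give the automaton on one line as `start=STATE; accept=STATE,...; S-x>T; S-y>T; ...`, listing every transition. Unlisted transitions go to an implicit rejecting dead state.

Count input length up to 4: every symbol moves from s0 toward s4, which means 'more than 3' and absorbs. Accept from {s3}.
A 5-state machine:
        a   b  
>  s0   s1  s1 
   s1   s2  s2 
   s2   s3  s3 
 * s3   s4  s4 
   s4   s4  s4 
(> = start, * = accepting)

start=s0; accept=s3; s0-a>s1; s0-b>s1; s1-a>s2; s1-b>s2; s2-a>s3; s2-b>s3; s3-a>s4; s3-b>s4; s4-a>s4; s4-b>s4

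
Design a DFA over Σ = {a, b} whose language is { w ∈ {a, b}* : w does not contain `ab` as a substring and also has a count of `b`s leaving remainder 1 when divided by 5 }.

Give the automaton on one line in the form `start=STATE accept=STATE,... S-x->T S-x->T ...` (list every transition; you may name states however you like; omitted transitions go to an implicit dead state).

Run two small machines in parallel and take their product. The first has 3 states tracking partial matches of the forbidden pattern `ab`; the second has 5 states tracking the count of `b`s modulo 5. A product state is a pair (one from each), accepting exactly when both do.
15 states suffice.
          a    b  
>  S0     S1   S2 
   S1     S1   S3 
 * S2     S4   S5 
   S3     S3   S6 
 * S4     S4   S6 
   S5     S7   S8 
   S6     S6   S9 
   S7     S7   S9 
   S8    S10  S11 
   S9     S9  S12 
   S10   S10  S12 
   S11   S13   S0 
   S12   S12  S14 
   S13   S13  S14 
   S14   S14   S3 
(> = start, * = accepting)

start=S0 accept=S2,S4 S0-a->S1 S0-b->S2 S1-a->S1 S1-b->S3 S2-a->S4 S2-b->S5 S3-a->S3 S3-b->S6 S4-a->S4 S4-b->S6 S5-a->S7 S5-b->S8 S6-a->S6 S6-b->S9 S7-a->S7 S7-b->S9 S8-a->S10 S8-b->S11 S9-a->S9 S9-b->S12 S10-a->S10 S10-b->S12 S11-a->S13 S11-b->S0 S12-a->S12 S12-b->S14 S13-a->S13 S13-b->S14 S14-a->S14 S14-b->S3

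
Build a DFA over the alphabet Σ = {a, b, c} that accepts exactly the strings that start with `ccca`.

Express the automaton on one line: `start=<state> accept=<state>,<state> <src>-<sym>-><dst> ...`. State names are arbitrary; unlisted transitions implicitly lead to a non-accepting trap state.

Walk along `ccca` while the input agrees: from q0 take `c` to q1, and so on. Any deviation drops to the rejecting sink q5. Once q4 is reached the prefix is confirmed and every continuation is accepted.
With 6 states:
        a   b   c  
>  q0   q5  q5  q1 
   q1   q5  q5  q2 
   q2   q5  q5  q3 
   q3   q4  q5  q5 
 * q4   q4  q4  q4 
   q5   q5  q5  q5 
(> = start, * = accepting)

start=q0 accept=q4 q0-a->q5 q0-b->q5 q0-c->q1 q1-a->q5 q1-b->q5 q1-c->q2 q2-a->q5 q2-b->q5 q2-c->q3 q3-a->q4 q3-b->q5 q3-c->q5 q4-a->q4 q4-b->q4 q4-c->q4 q5-a->q5 q5-b->q5 q5-c->q5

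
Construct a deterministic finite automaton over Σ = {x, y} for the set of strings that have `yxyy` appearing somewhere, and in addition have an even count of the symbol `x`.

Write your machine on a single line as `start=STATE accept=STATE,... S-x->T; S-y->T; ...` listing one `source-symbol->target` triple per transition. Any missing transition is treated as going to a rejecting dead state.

Run two small machines in parallel and take their product. The first has 5 states tracking whether and how much of `yxyy` has been seen; the second has 2 states tracking the count of `x`s modulo 2. A product state is a pair (one from each), accepting exactly when both do.
With 10 states:
        x   y  
>  S0   S1  S2 
   S1   S0  S3 
   S2   S4  S2 
   S3   S5  S3 
   S4   S0  S6 
   S5   S1  S7 
   S6   S5  S8 
   S7   S4  S9 
   S8   S9  S8 
 * S9   S8  S9 
(> = start, * = accepting)

start=S0; accept=S9; S0-x->S1; S0-y->S2; S1-x->S0; S1-y->S3; S2-x->S4; S2-y->S2; S3-x->S5; S3-y->S3; S4-x->S0; S4-y->S6; S5-x->S1; S5-y->S7; S6-x->S5; S6-y->S8; S7-x->S4; S7-y->S9; S8-x->S9; S8-y->S8; S9-x->S8; S9-y->S9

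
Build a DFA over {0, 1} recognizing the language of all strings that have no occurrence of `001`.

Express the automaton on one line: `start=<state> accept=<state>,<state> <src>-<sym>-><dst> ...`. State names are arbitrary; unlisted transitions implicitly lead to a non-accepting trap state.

start=S0 accept=S0,S1,S2 S0-0->S1 S0-1->S0 S1-0->S2 S1-1->S0 S2-0->S2 S2-1->S3 S3-0->S3 S3-1->S3

Track partial matches of the forbidden pattern `001`. State S3 is a dead state reached once `001` has occurred; every other state accepts. S0 means no part of `001` is currently matched.
4 states suffice.
        0   1  
>* S0   S1  S0 
 * S1   S2  S0 
 * S2   S2  S3 
   S3   S3  S3 
(> = start, * = accepting)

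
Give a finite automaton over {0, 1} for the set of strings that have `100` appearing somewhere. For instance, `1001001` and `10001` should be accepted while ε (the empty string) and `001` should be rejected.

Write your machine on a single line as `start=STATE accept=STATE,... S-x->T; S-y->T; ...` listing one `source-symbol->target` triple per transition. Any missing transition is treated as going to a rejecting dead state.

Track how much of `100` has been matched so far: state A is no progress, D is the absorbing accept state reached once `100` has occurred. Intermediate states record partial matches; on a mismatch, fall back to the longest reusable overlap.
4 states suffice.
       0  1 
>  A   A  B 
   B   C  B 
   C   D  B 
 * D   D  D 
(> = start, * = accepting)

start=A; accept=D; A-0->A; A-1->B; B-0->C; B-1->B; C-0->D; C-1->B; D-0->D; D-1->D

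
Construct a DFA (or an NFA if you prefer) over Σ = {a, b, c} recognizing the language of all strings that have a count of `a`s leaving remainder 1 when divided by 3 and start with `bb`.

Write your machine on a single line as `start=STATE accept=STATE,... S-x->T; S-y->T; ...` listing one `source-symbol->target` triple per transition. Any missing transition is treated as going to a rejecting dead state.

Build one automaton per condition and run them in lockstep. The first has 3 states tracking the count of `a`s modulo 3; the second has 4 states tracking whether the input so far still matches the prefix `bb`. A product state is a pair (one from each), accepting exactly when both do. Minimizing collapses redundant product states.
        a   b   c  
>  s0   s1  s2  s1 
   s1   s1  s1  s1 
   s2   s1  s3  s1 
   s3   s4  s3  s3 
 * s4   s5  s4  s4 
   s5   s3  s5  s5 
(> = start, * = accepting)

start=s0; accept=s4; s0-a->s1; s0-b->s2; s0-c->s1; s1-a->s1; s1-b->s1; s1-c->s1; s2-a->s1; s2-b->s3; s2-c->s1; s3-a->s4; s3-b->s3; s3-c->s3; s4-a->s5; s4-b->s4; s4-c->s4; s5-a->s3; s5-b->s5; s5-c->s5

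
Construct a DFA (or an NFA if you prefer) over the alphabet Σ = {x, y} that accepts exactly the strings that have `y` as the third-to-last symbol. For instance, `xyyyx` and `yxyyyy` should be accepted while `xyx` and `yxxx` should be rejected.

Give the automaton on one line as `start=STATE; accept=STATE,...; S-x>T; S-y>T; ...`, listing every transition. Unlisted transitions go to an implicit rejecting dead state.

start=q0; accept=q11,q12,q13,q14; q0-x>q1; q0-y>q2; q1-x>q3; q1-y>q4; q2-x>q5; q2-y>q6; q3-x>q7; q3-y>q8; q4-x>q9; q4-y>q10; q5-x>q11; q5-y>q12; q6-x>q13; q6-y>q14; q7-x>q7; q7-y>q8; q8-x>q9; q8-y>q10; q9-x>q11; q9-y>q12; q10-x>q13; q10-y>q14; q11-x>q7; q11-y>q8; q12-x>q9; q12-y>q10; q13-x>q11; q13-y>q12; q14-x>q13; q14-y>q14

Because acceptance depends on a position counted from the end, the machine has to buffer the most recent 3 symbols. Make each state the string of the last up-to-3 symbols read; on input `x` shift the window left and append `x`. Accept when the buffered window has length 3 and begins with `y`.
          x    y  
>  q0     q1   q2 
   q1     q3   q4 
   q2     q5   q6 
   q3     q7   q8 
   q4     q9  q10 
   q5    q11  q12 
   q6    q13  q14 
   q7     q7   q8 
   q8     q9  q10 
   q9    q11  q12 
   q10   q13  q14 
 * q11    q7   q8 
 * q12    q9  q10 
 * q13   q11  q12 
 * q14   q13  q14 
(> = start, * = accepting)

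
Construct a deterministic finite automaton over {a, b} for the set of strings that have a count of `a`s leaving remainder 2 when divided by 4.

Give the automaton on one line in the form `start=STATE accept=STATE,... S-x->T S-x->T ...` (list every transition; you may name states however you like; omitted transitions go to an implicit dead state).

start=q0 accept=q2 q0-a->q1 q0-b->q0 q1-a->q2 q1-b->q1 q2-a->q3 q2-b->q2 q3-a->q0 q3-b->q3

The only thing that matters is how many `a`s have appeared, reduced mod 4. Use one state per residue: q0 for 0, …, q3 for 3. Reading `a` moves to the next residue; anything else stays put. q2 is accepting.
With 4 states:
        a   b  
>  q0   q1  q0 
   q1   q2  q1 
 * q2   q3  q2 
   q3   q0  q3 
(> = start, * = accepting)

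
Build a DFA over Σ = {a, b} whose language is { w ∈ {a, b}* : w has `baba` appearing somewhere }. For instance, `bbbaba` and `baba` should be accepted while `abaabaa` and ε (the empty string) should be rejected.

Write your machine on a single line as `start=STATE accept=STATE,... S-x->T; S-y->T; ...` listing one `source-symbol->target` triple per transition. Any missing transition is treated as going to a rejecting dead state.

start=S0; accept=S4; S0-a->S0; S0-b->S1; S1-a->S2; S1-b->S1; S2-a->S0; S2-b->S3; S3-a->S4; S3-b->S1; S4-a->S4; S4-b->S4

Track how much of `baba` has been matched so far: state S0 is no progress, S4 is the absorbing accept state reached once `baba` has occurred. Intermediate states record partial matches; on a mismatch, fall back to the longest reusable overlap.
A 5-state machine:
        a   b  
>  S0   S0  S1 
   S1   S2  S1 
   S2   S0  S3 
   S3   S4  S1 
 * S4   S4  S4 
(> = start, * = accepting)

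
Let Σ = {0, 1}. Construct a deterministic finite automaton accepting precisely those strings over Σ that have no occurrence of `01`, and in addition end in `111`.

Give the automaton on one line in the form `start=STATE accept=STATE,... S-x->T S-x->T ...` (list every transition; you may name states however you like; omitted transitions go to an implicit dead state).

Handle the two conditions separately and then intersect. The first has 3 states tracking partial matches of the forbidden pattern `01`; the second has 4 states tracking how much of the suffix `111` has currently been matched. A product state is a pair (one from each), accepting exactly when both do. Equivalent product states are then merged.
        0   1  
>  q0   q1  q2 
   q1   q1  q1 
   q2   q1  q3 
   q3   q1  q4 
 * q4   q1  q4 
(> = start, * = accepting)

start=q0 accept=q4 q0-0->q1 q0-1->q2 q1-0->q1 q1-1->q1 q2-0->q1 q2-1->q3 q3-0->q1 q3-1->q4 q4-0->q1 q4-1->q4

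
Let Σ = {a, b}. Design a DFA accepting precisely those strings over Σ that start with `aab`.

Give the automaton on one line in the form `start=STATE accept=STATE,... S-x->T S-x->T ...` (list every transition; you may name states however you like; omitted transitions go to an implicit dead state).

Walk along `aab` while the input agrees: from S0 take `a` to S1, and so on. Any deviation drops to the rejecting sink S4. Once S3 is reached the prefix is confirmed and every continuation is accepted.
5 states suffice.
        a   b  
>  S0   S1  S4 
   S1   S2  S4 
   S2   S4  S3 
 * S3   S3  S3 
   S4   S4  S4 
(> = start, * = accepting)

start=S0 accept=S3 S0-a->S1 S0-b->S4 S1-a->S2 S1-b->S4 S2-a->S4 S2-b->S3 S3-a->S3 S3-b->S3 S4-a->S4 S4-b->S4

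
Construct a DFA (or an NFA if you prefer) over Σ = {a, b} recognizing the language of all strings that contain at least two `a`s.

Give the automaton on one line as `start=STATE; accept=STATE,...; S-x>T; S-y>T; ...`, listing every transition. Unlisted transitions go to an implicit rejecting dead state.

Count `a`s, saturating at 3: states q0 through q2 mean 0 through 2 `a`s seen; q3 means more than 2. Each `a` increments (capped at q3); other symbols loop. Accept from {q2, q3}.
With 4 states:
        a   b  
>  q0   q1  q0 
   q1   q2  q1 
 * q2   q3  q2 
 * q3   q3  q3 
(> = start, * = accepting)

start=q0; accept=q2,q3; q0-a>q1; q0-b>q0; q1-a>q2; q1-b>q1; q2-a>q3; q2-b>q2; q3-a>q3; q3-b>q3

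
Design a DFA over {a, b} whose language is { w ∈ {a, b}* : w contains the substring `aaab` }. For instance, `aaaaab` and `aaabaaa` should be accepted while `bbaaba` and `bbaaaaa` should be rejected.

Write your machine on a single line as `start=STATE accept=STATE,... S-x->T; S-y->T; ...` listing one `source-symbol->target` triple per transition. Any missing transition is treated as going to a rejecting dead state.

start=S0; accept=S4; S0-a->S1; S0-b->S0; S1-a->S2; S1-b->S0; S2-a->S3; S2-b->S0; S3-a->S3; S3-b->S4; S4-a->S4; S4-b->S4

States S0..S3 record the length of the longest prefix of `aaab` that matches the current input suffix. Reaching S4 means `aaab` has been seen, and we stay there forever. Accept from S4.
        a   b  
>  S0   S1  S0 
   S1   S2  S0 
   S2   S3  S0 
   S3   S3  S4 
 * S4   S4  S4 
(> = start, * = accepting)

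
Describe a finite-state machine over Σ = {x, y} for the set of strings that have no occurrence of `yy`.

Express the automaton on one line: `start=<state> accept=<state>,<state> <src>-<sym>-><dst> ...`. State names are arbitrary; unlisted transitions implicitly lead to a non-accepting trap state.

This is the complement of 'contains `yy`'. Use the same substring-matching states — A through C holding how much of `yy` has just been matched — but flip the accepting set: everything except the trap C accepts.
       x  y 
>* A   A  B 
 * B   A  C 
   C   C  C 
(> = start, * = accepting)

start=A accept=A,B A-x->A A-y->B B-x->A B-y->C C-x->C C-y->C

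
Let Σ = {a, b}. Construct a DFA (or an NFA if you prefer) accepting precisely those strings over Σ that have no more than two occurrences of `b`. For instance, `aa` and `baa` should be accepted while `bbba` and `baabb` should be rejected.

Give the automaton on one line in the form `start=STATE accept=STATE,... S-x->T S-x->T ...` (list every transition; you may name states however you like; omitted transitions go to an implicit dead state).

start=s0 accept=s0,s1,s2 s0-a->s0 s0-b->s1 s1-a->s1 s1-b->s2 s2-a->s2 s2-b->s3 s3-a->s3 s3-b->s3

Count `b`s, saturating at 3: states s0 through s2 mean 0 through 2 `b`s seen; s3 means more than 2. Each `b` increments (capped at s3); other symbols loop. Accept from {s0, s1, s2}.
4 states suffice.
        a   b  
>* s0   s0  s1 
 * s1   s1  s2 
 * s2   s2  s3 
   s3   s3  s3 
(> = start, * = accepting)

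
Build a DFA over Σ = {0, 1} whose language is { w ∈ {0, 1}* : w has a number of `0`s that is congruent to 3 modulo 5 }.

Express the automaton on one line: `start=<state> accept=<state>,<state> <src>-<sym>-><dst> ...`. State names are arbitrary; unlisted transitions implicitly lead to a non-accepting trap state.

The only thing that matters is how many `0`s have appeared, reduced mod 5. Use one state per residue: q0 for 0, …, q4 for 4. Reading `0` moves to the next residue; anything else stays put. q3 is accepting.
With 5 states:
        0   1  
>  q0   q1  q0 
   q1   q2  q1 
   q2   q3  q2 
 * q3   q4  q3 
   q4   q0  q4 
(> = start, * = accepting)

start=q0 accept=q3 q0-0->q1 q0-1->q0 q1-0->q2 q1-1->q1 q2-0->q3 q2-1->q2 q3-0->q4 q3-1->q3 q4-0->q0 q4-1->q4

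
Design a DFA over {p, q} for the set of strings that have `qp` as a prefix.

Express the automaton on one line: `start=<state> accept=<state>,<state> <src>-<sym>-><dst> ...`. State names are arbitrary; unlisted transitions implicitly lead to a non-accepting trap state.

start=A accept=C A-p->D A-q->B B-p->C B-q->D C-p->C C-q->C D-p->D D-q->D

Walk along `qp` while the input agrees: from A take `q` to B, and so on. Any deviation drops to the rejecting sink D. Once C is reached the prefix is confirmed and every continuation is accepted.
4 states suffice.
       p  q 
>  A   D  B 
   B   C  D 
 * C   C  C 
   D   D  D 
(> = start, * = accepting)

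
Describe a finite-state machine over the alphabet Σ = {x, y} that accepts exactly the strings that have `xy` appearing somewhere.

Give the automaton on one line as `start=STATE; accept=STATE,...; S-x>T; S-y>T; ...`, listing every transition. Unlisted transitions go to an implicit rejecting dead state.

States A..B record the length of the longest prefix of `xy` that matches the current input suffix. Reaching C means `xy` has been seen, and we stay there forever. Accept from C.
       x  y 
>  A   B  A 
   B   B  C 
 * C   C  C 
(> = start, * = accepting)

start=A; accept=C; A-x>B; A-y>A; B-x>B; B-y>C; C-x>C; C-y>C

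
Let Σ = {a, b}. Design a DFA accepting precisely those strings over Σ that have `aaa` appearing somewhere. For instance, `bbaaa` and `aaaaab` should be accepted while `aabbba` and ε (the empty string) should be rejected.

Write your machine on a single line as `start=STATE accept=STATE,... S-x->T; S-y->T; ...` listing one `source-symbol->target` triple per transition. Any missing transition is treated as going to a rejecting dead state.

start=S0; accept=S3; S0-a->S1; S0-b->S0; S1-a->S2; S1-b->S0; S2-a->S3; S2-b->S0; S3-a->S3; S3-b->S3

Track how much of `aaa` has been matched so far: state S0 is no progress, S3 is the absorbing accept state reached once `aaa` has occurred. Intermediate states record partial matches; on a mismatch, fall back to the longest reusable overlap.
With 4 states:
        a   b  
>  S0   S1  S0 
   S1   S2  S0 
   S2   S3  S0 
 * S3   S3  S3 
(> = start, * = accepting)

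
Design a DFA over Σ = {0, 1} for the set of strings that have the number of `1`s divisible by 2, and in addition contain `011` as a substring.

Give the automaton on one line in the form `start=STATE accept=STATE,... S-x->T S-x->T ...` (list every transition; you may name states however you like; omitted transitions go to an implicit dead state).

start=s0 accept=s5 s0-0->s1 s0-1->s2 s1-0->s1 s1-1->s3 s2-0->s4 s2-1->s0 s3-0->s4 s3-1->s5 s4-0->s4 s4-1->s6 s5-0->s5 s5-1->s7 s6-0->s1 s6-1->s7 s7-0->s7 s7-1->s5

Handle the two conditions separately and then intersect. The first has 2 states tracking the count of `1`s modulo 2; the second has 4 states tracking whether and how much of `011` has been seen. A product state is a pair (one from each), accepting exactly when both do.
        0   1  
>  s0   s1  s2 
   s1   s1  s3 
   s2   s4  s0 
   s3   s4  s5 
   s4   s4  s6 
 * s5   s5  s7 
   s6   s1  s7 
   s7   s7  s5 
(> = start, * = accepting)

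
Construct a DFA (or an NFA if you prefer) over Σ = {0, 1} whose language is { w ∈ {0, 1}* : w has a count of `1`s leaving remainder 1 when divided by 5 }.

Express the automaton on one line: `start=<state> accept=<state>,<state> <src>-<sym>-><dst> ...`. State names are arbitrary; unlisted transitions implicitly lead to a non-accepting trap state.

start=A accept=B A-0->A A-1->B B-0->B B-1->C C-0->C C-1->D D-0->D D-1->E E-0->E E-1->A

Keep the running count of `1`s modulo 5: each `1` advances along the cycle A → B → C → D → E → A while other symbols loop. Accept at B.
       0  1 
>  A   A  B 
 * B   B  C 
   C   C  D 
   D   D  E 
   E   E  A 
(> = start, * = accepting)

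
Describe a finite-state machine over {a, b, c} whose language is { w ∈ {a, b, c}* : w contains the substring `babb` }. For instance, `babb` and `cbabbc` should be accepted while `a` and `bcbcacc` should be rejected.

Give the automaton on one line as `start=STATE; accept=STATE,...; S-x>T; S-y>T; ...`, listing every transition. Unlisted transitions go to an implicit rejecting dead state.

start=q0; accept=q4; q0-a>q0; q0-b>q1; q0-c>q0; q1-a>q2; q1-b>q1; q1-c>q0; q2-a>q0; q2-b>q3; q2-c>q0; q3-a>q2; q3-b>q4; q3-c>q0; q4-a>q4; q4-b>q4; q4-c>q4

Track how much of `babb` has been matched so far: state q0 is no progress, q4 is the absorbing accept state reached once `babb` has occurred. Intermediate states record partial matches; on a mismatch, fall back to the longest reusable overlap.
5 states suffice.
        a   b   c  
>  q0   q0  q1  q0 
   q1   q2  q1  q0 
   q2   q0  q3  q0 
   q3   q2  q4  q0 
 * q4   q4  q4  q4 
(> = start, * = accepting)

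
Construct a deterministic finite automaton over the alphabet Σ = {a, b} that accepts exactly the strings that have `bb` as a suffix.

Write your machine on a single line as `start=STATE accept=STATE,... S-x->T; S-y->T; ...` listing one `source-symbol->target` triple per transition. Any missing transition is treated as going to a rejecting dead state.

Remember how much of `bb` the current input suffix matches. State S0 means no match yet; S1 means the last symbol is `b`; S2 means the last 2 symbols are `bb`. Only S2 accepts. On a mismatch, fall back to the longest proper suffix that is still a prefix of `bb`.
3 states suffice.
        a   b  
>  S0   S0  S1 
   S1   S0  S2 
 * S2   S0  S2 
(> = start, * = accepting)

start=S0; accept=S2; S0-a->S0; S0-b->S1; S1-a->S0; S1-b->S2; S2-a->S0; S2-b->S2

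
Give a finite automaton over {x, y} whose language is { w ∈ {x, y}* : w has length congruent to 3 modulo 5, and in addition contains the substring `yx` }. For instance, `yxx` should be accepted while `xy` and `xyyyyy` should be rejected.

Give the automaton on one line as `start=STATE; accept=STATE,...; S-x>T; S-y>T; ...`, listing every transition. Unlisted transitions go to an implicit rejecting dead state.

Handle the two conditions separately and then intersect. One (5 states) tracks the input length modulo 5; the other (3 states) tracks whether and how much of `yx` has been seen. Each combined state is a pair, one component from each; accept when both components accept.
15 states suffice.
          x    y  
>  S0     S1   S2 
   S1     S3   S4 
   S2     S5   S4 
   S3     S6   S7 
   S4     S8   S7 
   S5     S8   S8 
   S6     S9  S10 
   S7    S11  S10 
 * S8    S11  S11 
   S9     S0  S12 
   S10   S13  S12 
   S11   S13  S13 
   S12   S14   S2 
   S13   S14  S14 
   S14    S5   S5 
(> = start, * = accepting)

start=S0; accept=S8; S0-x>S1; S0-y>S2; S1-x>S3; S1-y>S4; S2-x>S5; S2-y>S4; S3-x>S6; S3-y>S7; S4-x>S8; S4-y>S7; S5-x>S8; S5-y>S8; S6-x>S9; S6-y>S10; S7-x>S11; S7-y>S10; S8-x>S11; S8-y>S11; S9-x>S0; S9-y>S12; S10-x>S13; S10-y>S12; S11-x>S13; S11-y>S13; S12-x>S14; S12-y>S2; S13-x>S14; S13-y>S14; S14-x>S5; S14-y>S5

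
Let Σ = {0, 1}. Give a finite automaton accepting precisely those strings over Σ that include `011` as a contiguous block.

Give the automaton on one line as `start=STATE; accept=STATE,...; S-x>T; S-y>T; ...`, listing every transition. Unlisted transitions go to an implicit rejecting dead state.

Track how much of `011` has been matched so far: state A is no progress, D is the absorbing accept state reached once `011` has occurred. Intermediate states record partial matches; on a mismatch, fall back to the longest reusable overlap.
       0  1 
>  A   B  A 
   B   B  C 
   C   B  D 
 * D   D  D 
(> = start, * = accepting)

start=A; accept=D; A-0>B; A-1>A; B-0>B; B-1>C; C-0>B; C-1>D; D-0>D; D-1>D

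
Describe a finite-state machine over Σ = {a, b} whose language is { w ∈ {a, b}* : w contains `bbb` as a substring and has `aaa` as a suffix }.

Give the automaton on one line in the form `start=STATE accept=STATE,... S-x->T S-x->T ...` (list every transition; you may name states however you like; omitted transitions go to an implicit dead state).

Run two small machines in parallel and take their product. The first has 4 states tracking whether and how much of `bbb` has been seen; the second has 4 states tracking how much of the suffix `aaa` has currently been matched. A product state is a pair (one from each), accepting exactly when both do.
        a   b  
>  q0   q1  q2 
   q1   q3  q2 
   q2   q1  q4 
   q3   q5  q2 
   q4   q1  q6 
   q5   q5  q2 
   q6   q7  q6 
   q7   q8  q6 
   q8   q9  q6 
 * q9   q9  q6 
(> = start, * = accepting)

start=q0 accept=q9 q0-a->q1 q0-b->q2 q1-a->q3 q1-b->q2 q2-a->q1 q2-b->q4 q3-a->q5 q3-b->q2 q4-a->q1 q4-b->q6 q5-a->q5 q5-b->q2 q6-a->q7 q6-b->q6 q7-a->q8 q7-b->q6 q8-a->q9 q8-b->q6 q9-a->q9 q9-b->q6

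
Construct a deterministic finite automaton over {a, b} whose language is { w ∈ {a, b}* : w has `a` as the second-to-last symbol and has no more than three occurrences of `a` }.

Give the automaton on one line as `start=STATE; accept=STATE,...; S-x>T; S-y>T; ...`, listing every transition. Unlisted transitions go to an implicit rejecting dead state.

start=s0; accept=s2,s3,s4,s5,s9; s0-a>s1; s0-b>s0; s1-a>s2; s1-b>s3; s2-a>s4; s2-b>s5; s3-a>s6; s3-b>s7; s4-a>s8; s4-b>s9; s5-a>s10; s5-b>s11; s6-a>s4; s6-b>s5; s7-a>s6; s7-b>s7; s8-a>s8; s8-b>s8; s9-a>s8; s9-b>s8; s10-a>s8; s10-b>s9; s11-a>s10; s11-b>s11

Build one automaton per condition and run them in lockstep. One (7 states) tracks the last 2 symbols read; the other (5 states) tracks the count of `a`s, saturating at 4. Each combined state is a pair, one component from each; accept when both components accept. After merging equivalent states the machine shrinks.
12 states suffice.
          a    b  
>  s0     s1   s0 
   s1     s2   s3 
 * s2     s4   s5 
 * s3     s6   s7 
 * s4     s8   s9 
 * s5    s10  s11 
   s6     s4   s5 
   s7     s6   s7 
   s8     s8   s8 
 * s9     s8   s8 
   s10    s8   s9 
   s11   s10  s11 
(> = start, * = accepting)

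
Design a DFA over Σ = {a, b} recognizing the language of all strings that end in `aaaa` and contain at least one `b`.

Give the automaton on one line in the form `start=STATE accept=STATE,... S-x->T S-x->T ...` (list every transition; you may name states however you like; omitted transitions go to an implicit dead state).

start=q0 accept=q5 q0-a->q0 q0-b->q1 q1-a->q2 q1-b->q1 q2-a->q3 q2-b->q1 q3-a->q4 q3-b->q1 q4-a->q5 q4-b->q1 q5-a->q5 q5-b->q1

Handle the two conditions separately and then intersect. The first has 5 states tracking how much of the suffix `aaaa` has currently been matched; the second has 3 states tracking the count of `b`s, saturating at 2. A product state is a pair (one from each), accepting exactly when both do. After merging equivalent states the machine shrinks.
With 6 states:
        a   b  
>  q0   q0  q1 
   q1   q2  q1 
   q2   q3  q1 
   q3   q4  q1 
   q4   q5  q1 
 * q5   q5  q1 
(> = start, * = accepting)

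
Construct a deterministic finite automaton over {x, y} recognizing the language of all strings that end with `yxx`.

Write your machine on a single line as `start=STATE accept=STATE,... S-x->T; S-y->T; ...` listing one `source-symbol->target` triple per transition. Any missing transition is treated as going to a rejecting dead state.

Let each state record the length of the longest suffix of the input read so far that is also a prefix of `yxx`. S1 means the last symbol is `y`; S2 means the last 2 symbols are `yx`; S3 means the last 3 symbols are `yxx`. Accept only at S3, where the string currently ends in `yxx`.
A 4-state machine:
        x   y  
>  S0   S0  S1 
   S1   S2  S1 
   S2   S3  S1 
 * S3   S0  S1 
(> = start, * = accepting)

start=S0; accept=S3; S0-x->S0; S0-y->S1; S1-x->S2; S1-y->S1; S2-x->S3; S2-y->S1; S3-x->S0; S3-y->S1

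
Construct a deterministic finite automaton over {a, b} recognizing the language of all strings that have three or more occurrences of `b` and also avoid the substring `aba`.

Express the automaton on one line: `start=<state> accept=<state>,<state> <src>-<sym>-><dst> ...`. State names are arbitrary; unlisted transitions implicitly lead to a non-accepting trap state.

Run two small machines in parallel and take their product. The first has 5 states tracking the count of `b`s, saturating at 4; the second has 4 states tracking partial matches of the forbidden pattern `aba`. A product state is a pair (one from each), accepting exactly when both do. Minimizing collapses redundant product states.
12 states suffice.
          a    b  
>  S0     S1   S2 
   S1     S1   S3 
   S2     S4   S5 
   S3     S6   S5 
   S4     S4   S7 
   S5     S8   S9 
   S6     S6   S6 
   S7     S6   S9 
   S8     S8  S10 
 * S9    S11   S9 
 * S10    S6   S9 
 * S11   S11  S10 
(> = start, * = accepting)

start=S0 accept=S9,S10,S11 S0-a->S1 S0-b->S2 S1-a->S1 S1-b->S3 S2-a->S4 S2-b->S5 S3-a->S6 S3-b->S5 S4-a->S4 S4-b->S7 S5-a->S8 S5-b->S9 S6-a->S6 S6-b->S6 S7-a->S6 S7-b->S9 S8-a->S8 S8-b->S10 S9-a->S11 S9-b->S9 S10-a->S6 S10-b->S9 S11-a->S11 S11-b->S10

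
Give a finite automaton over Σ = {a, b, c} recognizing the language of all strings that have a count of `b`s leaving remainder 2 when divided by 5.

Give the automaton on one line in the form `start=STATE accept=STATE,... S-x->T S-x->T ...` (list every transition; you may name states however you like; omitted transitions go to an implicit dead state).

start=s0 accept=s2 s0-a->s0 s0-b->s1 s0-c->s0 s1-a->s1 s1-b->s2 s1-c->s1 s2-a->s2 s2-b->s3 s2-c->s2 s3-a->s3 s3-b->s4 s3-c->s3 s4-a->s4 s4-b->s0 s4-c->s4

Keep the running count of `b`s modulo 5: each `b` advances along the cycle s0 → s1 → s2 → s3 → s4 → s0 while other symbols loop. Accept at s2.
With 5 states:
        a   b   c  
>  s0   s0  s1  s0 
   s1   s1  s2  s1 
 * s2   s2  s3  s2 
   s3   s3  s4  s3 
   s4   s4  s0  s4 
(> = start, * = accepting)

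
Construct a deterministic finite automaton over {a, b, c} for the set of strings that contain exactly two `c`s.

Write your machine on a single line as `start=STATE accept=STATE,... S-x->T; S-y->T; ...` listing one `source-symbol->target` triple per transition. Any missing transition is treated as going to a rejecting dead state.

start=q0; accept=q2; q0-a->q0; q0-b->q0; q0-c->q1; q1-a->q1; q1-b->q1; q1-c->q2; q2-a->q2; q2-b->q2; q2-c->q3; q3-a->q3; q3-b->q3; q3-c->q3

Count `c`s, saturating at 3: states q0 through q2 mean 0 through 2 `c`s seen; q3 means more than 2. Each `c` increments (capped at q3); other symbols loop. Accept from {q2}.
A 4-state machine:
        a   b   c  
>  q0   q0  q0  q1 
   q1   q1  q1  q2 
 * q2   q2  q2  q3 
   q3   q3  q3  q3 
(> = start, * = accepting)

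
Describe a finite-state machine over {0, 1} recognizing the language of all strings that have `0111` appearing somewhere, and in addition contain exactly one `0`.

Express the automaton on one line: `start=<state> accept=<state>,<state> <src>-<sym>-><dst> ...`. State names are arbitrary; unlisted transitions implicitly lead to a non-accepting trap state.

start=s0 accept=s5 s0-0->s1 s0-1->s0 s1-0->s2 s1-1->s3 s2-0->s2 s2-1->s2 s3-0->s2 s3-1->s4 s4-0->s2 s4-1->s5 s5-0->s2 s5-1->s5

Handle the two conditions separately and then intersect. One (5 states) tracks whether and how much of `0111` has been seen; the other (3 states) tracks the count of `0`s, saturating at 2. Each combined state is a pair, one component from each; accept when both components accept. Minimizing collapses redundant product states.
6 states suffice.
        0   1  
>  s0   s1  s0 
   s1   s2  s3 
   s2   s2  s2 
   s3   s2  s4 
   s4   s2  s5 
 * s5   s2  s5 
(> = start, * = accepting)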